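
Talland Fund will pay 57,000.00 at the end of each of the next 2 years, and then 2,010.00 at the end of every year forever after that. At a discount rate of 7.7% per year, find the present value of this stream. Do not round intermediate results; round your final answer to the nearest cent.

124570.47

PV of 2-year annuity: 57,000.00 × [1 − (1+0.077)^−2] / 0.077 = 102065.72989
Perpetuity value at year 2: 2,010.00 / 0.077 = 26103.89610
PV of perpetuity: 26103.89610 / (1+0.077)^2 = 22504.73616
Total PV = 102065.72989 + 22504.73616 = 124570.46604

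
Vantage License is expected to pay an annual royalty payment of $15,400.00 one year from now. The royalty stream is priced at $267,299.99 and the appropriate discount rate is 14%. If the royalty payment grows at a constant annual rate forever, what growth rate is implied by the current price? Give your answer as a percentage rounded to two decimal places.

P = D₁/(r−g) ⇒ g = r − D₁/P = 0.14 − $15,400.00/$267,299.99 = 0.082387

8.24%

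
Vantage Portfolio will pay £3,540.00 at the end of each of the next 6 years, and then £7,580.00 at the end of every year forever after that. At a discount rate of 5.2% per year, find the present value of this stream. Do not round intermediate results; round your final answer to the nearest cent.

£125393.94

PV of 6-year annuity: £3,540.00 × [1 − (1+0.052)^−6] / 0.052 = 17853.59600
Perpetuity value at year 6: £7,580.00 / 0.052 = 145769.23077
PV of perpetuity: 145769.23077 / (1+0.052)^6 = 107540.34443
Total PV = 17853.59600 + 107540.34443 = 125393.94042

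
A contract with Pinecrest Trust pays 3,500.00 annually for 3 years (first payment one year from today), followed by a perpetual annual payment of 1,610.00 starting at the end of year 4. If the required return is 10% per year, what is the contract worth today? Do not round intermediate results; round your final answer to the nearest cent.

PV of 3-year annuity: 3,500.00 × [1 − (1+0.1)^−3] / 0.1 = 8703.98197
Perpetuity value at year 3: 1,610.00 / 0.1 = 16100.00000
PV of perpetuity: 16100.00000 / (1+0.1)^3 = 12096.16829
Total PV = 8703.98197 + 12096.16829 = 20800.15026

20800.15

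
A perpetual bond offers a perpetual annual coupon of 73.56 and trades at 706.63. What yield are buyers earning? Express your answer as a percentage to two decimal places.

10.41%

P = C/r ⇒ r = C/P = 73.56/706.63 = 0.104100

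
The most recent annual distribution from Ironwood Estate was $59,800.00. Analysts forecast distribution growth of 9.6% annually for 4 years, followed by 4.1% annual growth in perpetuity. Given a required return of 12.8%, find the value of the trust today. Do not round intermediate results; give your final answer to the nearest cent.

D_1 = 65540.80000
D_2 = 71832.71680
D_3 = 78728.65761
D_4 = 86286.60874
Terminal value at year 4: TV = D_4×(1+g_2)/(r−g_2) = 89824.35970/0.087 = 1032463.90462
P_0 = D_1/(1+r)^1 + D_2/(1+r)^2 + D_3/(1+r)^3 + D_4/(1+r)^4 + TV/(1+r)^4
    = 58103.54610 + 56455.21855 + 54853.65207 + 53297.52009 + 637732.39560 = 860442.33241

$860442.33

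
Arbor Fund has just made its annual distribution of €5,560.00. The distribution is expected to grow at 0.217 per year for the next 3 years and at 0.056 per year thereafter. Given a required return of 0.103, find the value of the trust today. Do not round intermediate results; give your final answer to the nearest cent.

D_1 = 6766.52000
D_2 = 8234.85484
D_3 = 10021.81834
Terminal value at year 3: TV = D_3×(1+g_2)/(r−g_2) = 10583.04017/0.047 = 225171.06739
P_0 = D_1/(1+r)^1 + D_2/(1+r)^2 + D_3/(1+r)^3 + TV/(1+r)^3
    = 6134.65095 + 6768.69466 + 7468.26963 + 167797.71760 = 188169.33284

€188169.33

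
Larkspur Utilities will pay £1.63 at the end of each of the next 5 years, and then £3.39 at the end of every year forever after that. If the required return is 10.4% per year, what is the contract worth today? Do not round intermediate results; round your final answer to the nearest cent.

PV of 5-year annuity: £1.63 × [1 − (1+0.104)^−5] / 0.104 = 6.11636
Perpetuity value at year 5: £3.39 / 0.104 = 32.59615
PV of perpetuity: 32.59615 / (1+0.104)^5 = 19.87563
Total PV = 6.11636 + 19.87563 = 25.99199

£25.99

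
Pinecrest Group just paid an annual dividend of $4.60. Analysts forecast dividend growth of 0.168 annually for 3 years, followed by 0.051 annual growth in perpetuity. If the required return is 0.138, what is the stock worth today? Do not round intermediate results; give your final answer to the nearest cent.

$74.62

D_1 = 5.37280
D_2 = 6.27543
D_3 = 7.32970
Terminal value at year 3: TV = D_3×(1+g_2)/(r−g_2) = 7.70352/0.087 = 88.54618
P_0 = D_1/(1+r)^1 + D_2/(1+r)^2 + D_3/(1+r)^3 + TV/(1+r)^3
    = 4.72127 + 4.84573 + 4.97347 + 60.08181 = 74.62228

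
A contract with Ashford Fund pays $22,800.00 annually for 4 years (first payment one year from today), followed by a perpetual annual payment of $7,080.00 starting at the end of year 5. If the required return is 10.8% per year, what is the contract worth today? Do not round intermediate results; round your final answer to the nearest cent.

PV of 4-year annuity: $22,800.00 × [1 − (1+0.108)^−4] / 0.108 = 71038.87882
Perpetuity value at year 4: $7,080.00 / 0.108 = 65555.55556
PV of perpetuity: 65555.55556 / (1+0.108)^4 = 43496.11424
Total PV = 71038.87882 + 43496.11424 = 114534.99306

$114534.99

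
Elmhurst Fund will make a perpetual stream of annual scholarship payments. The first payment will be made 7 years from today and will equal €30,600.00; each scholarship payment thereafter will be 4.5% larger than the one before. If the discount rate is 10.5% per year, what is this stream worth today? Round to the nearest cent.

€280153.79

Value at end of year 6: C₁ / (r − g) = €30,600.00 / (0.105 − 0.045) = €510,000.0000
Discount to today: PV = €510,000.0000 / (1 + 0.105)^6 = €510,000.0000 / 1.820429 = €280,153.79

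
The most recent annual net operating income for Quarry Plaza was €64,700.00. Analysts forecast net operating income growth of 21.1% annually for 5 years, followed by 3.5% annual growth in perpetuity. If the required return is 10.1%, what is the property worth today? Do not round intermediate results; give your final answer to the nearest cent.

D_1 = 78351.70000
D_2 = 94883.90870
D_3 = 114904.41344
D_4 = 139149.24467
D_5 = 168509.73530
Terminal value at year 5: TV = D_5×(1+g_2)/(r−g_2) = 174407.57603/0.066 = 2642539.03078
P_0 = D_1/(1+r)^1 + D_2/(1+r)^2 + D_3/(1+r)^3 + D_4/(1+r)^4 + D_5/(1+r)^5 + TV/(1+r)^5
    = 71164.12352 + 78274.07229 + 86094.37015 + 94695.98752 + 104156.98536 + 1633370.90680 = 2067756.44565

€2067756.45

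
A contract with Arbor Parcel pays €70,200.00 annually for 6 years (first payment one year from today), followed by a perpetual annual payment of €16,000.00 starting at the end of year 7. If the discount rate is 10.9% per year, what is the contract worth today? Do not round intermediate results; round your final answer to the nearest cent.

PV of 6-year annuity: €70,200.00 × [1 − (1+0.109)^−6] / 0.109 = 297841.26192
Perpetuity value at year 6: €16,000.00 / 0.109 = 146788.99083
PV of perpetuity: 146788.99083 / (1+0.109)^6 = 78904.94252
Total PV = 297841.26192 + 78904.94252 = 376746.20445

€376746.20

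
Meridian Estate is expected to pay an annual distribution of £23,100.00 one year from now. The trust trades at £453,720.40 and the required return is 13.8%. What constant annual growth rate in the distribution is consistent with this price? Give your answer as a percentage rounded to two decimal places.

8.71%

P = D₁/(r−g) ⇒ g = r − D₁/P = 0.138 − £23,100.00/£453,720.40 = 0.087088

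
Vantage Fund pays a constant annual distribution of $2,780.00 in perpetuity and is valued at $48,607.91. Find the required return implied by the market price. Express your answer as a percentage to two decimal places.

5.72%

P = C/r ⇒ r = C/P = $2,780.00/$48,607.91 = 0.057192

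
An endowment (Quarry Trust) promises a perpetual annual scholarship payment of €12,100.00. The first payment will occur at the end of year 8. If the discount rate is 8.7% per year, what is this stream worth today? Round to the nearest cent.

€77563.84

Value at end of year 7: C / r = €12,100.00 / 0.087 = €139,080.4598
Discount to today: PV = €139,080.4598 / (1 + 0.087)^7 = €139,080.4598 / 1.793109 = €77,563.84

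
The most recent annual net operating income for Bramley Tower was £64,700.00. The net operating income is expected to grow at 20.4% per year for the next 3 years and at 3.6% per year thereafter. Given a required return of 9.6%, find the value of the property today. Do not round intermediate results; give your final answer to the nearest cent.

D_1 = 77898.80000
D_2 = 93790.15520
D_3 = 112923.34686
Terminal value at year 3: TV = D_3×(1+g_2)/(r−g_2) = 116988.58735/0.06 = 1949809.78913
P_0 = D_1/(1+r)^1 + D_2/(1+r)^2 + D_3/(1+r)^3 + TV/(1+r)^3
    = 71075.54745 + 78079.34227 + 85773.29205 + 1481018.84276 = 1715947.02453

£1715947.02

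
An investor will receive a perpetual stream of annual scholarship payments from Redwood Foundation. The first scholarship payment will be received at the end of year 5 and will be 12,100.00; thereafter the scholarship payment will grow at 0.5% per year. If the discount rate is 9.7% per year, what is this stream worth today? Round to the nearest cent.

90817.81

Value at end of year 4: C₁ / (r − g) = 12,100.00 / (0.097 − 0.005) = 131,521.7391
Discount to today: PV = 131,521.7391 / (1 + 0.097)^4 = 131,521.7391 / 1.448193 = 90,817.81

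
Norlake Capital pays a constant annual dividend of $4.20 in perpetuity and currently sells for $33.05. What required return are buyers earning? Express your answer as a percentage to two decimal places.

12.71%

P = C/r ⇒ r = C/P = $4.20/$33.05 = 0.127080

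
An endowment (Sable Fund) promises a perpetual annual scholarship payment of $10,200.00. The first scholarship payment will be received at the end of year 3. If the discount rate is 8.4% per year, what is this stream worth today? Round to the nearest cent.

$103338.54

Value at end of year 2: C / r = $10,200.00 / 0.084 = $121,428.5714
Discount to today: PV = $121,428.5714 / (1 + 0.084)^2 = $121,428.5714 / 1.175056 = $103,338.54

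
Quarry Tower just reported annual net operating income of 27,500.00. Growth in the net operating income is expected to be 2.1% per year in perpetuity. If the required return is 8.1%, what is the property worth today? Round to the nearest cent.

467958.33

D₁ = D₀ × (1 + g) = 27,500.00 × 1.021 = 28,077.5000
Growing perpetuity: P = D₁ / (r − g) = 28,077.5000 / (0.081 − 0.021) = 467,958.33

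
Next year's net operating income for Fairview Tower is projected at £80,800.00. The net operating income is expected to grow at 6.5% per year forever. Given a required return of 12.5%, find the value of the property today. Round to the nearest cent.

£1346666.67

Growing perpetuity: P = D₁ / (r − g) = £80,800.0000 / (0.125 − 0.065) = £1,346,666.67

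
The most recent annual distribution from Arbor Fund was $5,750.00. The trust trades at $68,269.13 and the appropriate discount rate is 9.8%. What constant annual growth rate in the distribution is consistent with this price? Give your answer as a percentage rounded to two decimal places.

P = D₀(1+g)/(r−g) ⇒ P(r−g) = D₀(1+g) ⇒ g(P+D₀) = P·r − D₀
g = (P·r − D₀)/(P + D₀) = ($68,269.13×0.098 − $5,750.00) / ($68,269.13 + $5,750.00) = 0.012704

1.27%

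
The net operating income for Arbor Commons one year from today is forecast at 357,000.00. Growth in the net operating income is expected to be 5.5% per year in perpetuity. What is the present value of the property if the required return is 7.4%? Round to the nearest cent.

18789473.68

Growing perpetuity: P = D₁ / (r − g) = 357,000.0000 / (0.074 − 0.055) = 18,789,473.68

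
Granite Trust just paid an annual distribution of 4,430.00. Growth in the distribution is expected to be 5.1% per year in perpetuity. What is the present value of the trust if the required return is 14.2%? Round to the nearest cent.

51164.07

D₁ = D₀ × (1 + g) = 4,430.00 × 1.051 = 4,655.9300
Growing perpetuity: P = D₁ / (r − g) = 4,655.9300 / (0.142 − 0.051) = 51,164.07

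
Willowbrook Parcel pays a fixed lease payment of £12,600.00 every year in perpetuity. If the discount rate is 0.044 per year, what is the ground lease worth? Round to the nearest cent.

Level perpetuity: PV = C / r = £12,600.00 / 0.044 = £286,363.64

£286363.64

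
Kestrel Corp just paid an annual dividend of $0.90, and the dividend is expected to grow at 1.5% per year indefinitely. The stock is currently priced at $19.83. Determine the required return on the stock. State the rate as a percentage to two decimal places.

D₁ = $0.90 × 1.015 = $0.9135
P = D₁/(r − g) ⇒ r = D₁/P + g = $0.9135/$19.83 + 0.015 = 0.046067 + 0.015 = 0.061067

6.11%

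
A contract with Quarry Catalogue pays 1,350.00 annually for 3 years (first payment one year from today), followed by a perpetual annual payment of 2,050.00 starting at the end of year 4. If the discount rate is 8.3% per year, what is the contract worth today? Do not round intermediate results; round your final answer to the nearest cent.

PV of 3-year annuity: 1,350.00 × [1 − (1+0.083)^−3] / 0.083 = 3460.33375
Perpetuity value at year 3: 2,050.00 / 0.083 = 24698.79518
PV of perpetuity: 24698.79518 / (1+0.083)^3 = 19444.21430
Total PV = 3460.33375 + 19444.21430 = 22904.54805

22904.55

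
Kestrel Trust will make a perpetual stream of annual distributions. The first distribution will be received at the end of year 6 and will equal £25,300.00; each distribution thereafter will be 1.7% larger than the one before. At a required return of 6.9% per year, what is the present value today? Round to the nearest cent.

Value at end of year 5: C₁ / (r − g) = £25,300.00 / (0.069 − 0.017) = £486,538.4615
Discount to today: PV = £486,538.4615 / (1 + 0.069)^5 = £486,538.4615 / 1.396010 = £348,520.76

£348520.76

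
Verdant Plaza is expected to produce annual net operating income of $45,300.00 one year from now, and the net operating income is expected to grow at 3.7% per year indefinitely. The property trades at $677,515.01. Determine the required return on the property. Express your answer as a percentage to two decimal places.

10.39%

P = D₁/(r − g) ⇒ r = D₁/P + g = $45,300.0000/$677,515.01 + 0.037 = 0.066862 + 0.037 = 0.103862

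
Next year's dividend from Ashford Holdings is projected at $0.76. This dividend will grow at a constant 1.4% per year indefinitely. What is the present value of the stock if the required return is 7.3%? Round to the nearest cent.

$12.88

Growing perpetuity: P = D₁ / (r − g) = $0.7600 / (0.073 − 0.014) = $12.88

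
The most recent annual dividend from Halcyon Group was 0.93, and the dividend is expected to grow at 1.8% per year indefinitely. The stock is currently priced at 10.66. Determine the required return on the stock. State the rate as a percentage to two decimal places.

10.68%

D₁ = 0.93 × 1.018 = 0.9467
P = D₁/(r − g) ⇒ r = D₁/P + g = 0.9467/10.66 + 0.018 = 0.088812 + 0.018 = 0.106812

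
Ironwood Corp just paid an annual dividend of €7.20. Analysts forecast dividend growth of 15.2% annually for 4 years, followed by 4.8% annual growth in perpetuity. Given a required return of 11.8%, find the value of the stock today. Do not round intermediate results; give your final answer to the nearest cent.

D_1 = 8.29440
D_2 = 9.55515
D_3 = 11.00753
D_4 = 12.68068
Terminal value at year 4: TV = D_4×(1+g_2)/(r−g_2) = 13.28935/0.07 = 189.84784
P_0 = D_1/(1+r)^1 + D_2/(1+r)^2 + D_3/(1+r)^3 + D_4/(1+r)^4 + TV/(1+r)^4
    = 7.41896 + 7.64458 + 7.87707 + 8.11662 + 121.51739 = 152.57462

€152.57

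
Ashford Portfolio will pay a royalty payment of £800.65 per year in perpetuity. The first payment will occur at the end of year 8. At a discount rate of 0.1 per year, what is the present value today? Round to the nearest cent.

Value at end of year 7: C / r = £800.65 / 0.1 = £8,006.5000
Discount to today: PV = £8,006.5000 / (1 + 0.1)^7 = £8,006.5000 / 1.948717 = £4,108.60

£4108.60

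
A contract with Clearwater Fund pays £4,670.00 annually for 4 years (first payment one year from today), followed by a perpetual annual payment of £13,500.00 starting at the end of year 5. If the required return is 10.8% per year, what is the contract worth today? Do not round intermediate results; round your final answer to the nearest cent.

£97488.01

PV of 4-year annuity: £4,670.00 × [1 − (1+0.108)^−4] / 0.108 = 14550.50720
Perpetuity value at year 4: £13,500.00 / 0.108 = 125000.00000
PV of perpetuity: 125000.00000 / (1+0.108)^4 = 82937.50596
Total PV = 14550.50720 + 82937.50596 = 97488.01316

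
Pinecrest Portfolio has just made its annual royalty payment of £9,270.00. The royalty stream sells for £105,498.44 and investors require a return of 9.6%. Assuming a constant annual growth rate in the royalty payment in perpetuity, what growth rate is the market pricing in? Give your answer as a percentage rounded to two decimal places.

P = D₀(1+g)/(r−g) ⇒ P(r−g) = D₀(1+g) ⇒ g(P+D₀) = P·r − D₀
g = (P·r − D₀)/(P + D₀) = (£105,498.44×0.096 − £9,270.00) / (£105,498.44 + £9,270.00) = 0.007475

0.75%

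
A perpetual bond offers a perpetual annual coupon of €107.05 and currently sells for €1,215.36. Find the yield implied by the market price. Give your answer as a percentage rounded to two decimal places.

P = C/r ⇒ r = C/P = €107.05/€1,215.36 = 0.088081

8.81%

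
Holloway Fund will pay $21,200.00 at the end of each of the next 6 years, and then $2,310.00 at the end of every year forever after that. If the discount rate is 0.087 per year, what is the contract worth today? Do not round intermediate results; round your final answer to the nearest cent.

$112054.05

PV of 6-year annuity: $21,200.00 × [1 − (1+0.087)^−6] / 0.087 = 95958.14568
Perpetuity value at year 6: $2,310.00 / 0.087 = 26551.72414
PV of perpetuity: 26551.72414 / (1+0.087)^6 = 16095.90732
Total PV = 95958.14568 + 16095.90732 = 112054.05300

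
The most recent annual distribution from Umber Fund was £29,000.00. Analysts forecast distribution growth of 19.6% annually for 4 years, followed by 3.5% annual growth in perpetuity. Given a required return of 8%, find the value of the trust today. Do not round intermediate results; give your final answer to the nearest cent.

£1153803.32

D_1 = 34684.00000
D_2 = 41482.06400
D_3 = 49612.54854
D_4 = 59336.60806
Terminal value at year 4: TV = D_4×(1+g_2)/(r−g_2) = 61413.38934/0.045 = 1364741.98535
P_0 = D_1/(1+r)^1 + D_2/(1+r)^2 + D_3/(1+r)^3 + D_4/(1+r)^4 + TV/(1+r)^4
    = 32114.81481 + 35564.18381 + 39384.04059 + 43614.17829 + 1003126.10060 = 1153803.31810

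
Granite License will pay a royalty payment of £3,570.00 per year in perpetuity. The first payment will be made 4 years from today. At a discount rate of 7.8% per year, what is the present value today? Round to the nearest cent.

£36535.69

Value at end of year 3: C / r = £3,570.00 / 0.078 = £45,769.2308
Discount to today: PV = £45,769.2308 / (1 + 0.078)^3 = £45,769.2308 / 1.252727 = £36,535.69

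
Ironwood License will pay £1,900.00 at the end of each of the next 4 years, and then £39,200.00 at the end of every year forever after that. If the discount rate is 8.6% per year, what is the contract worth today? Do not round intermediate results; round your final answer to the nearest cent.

PV of 4-year annuity: £1,900.00 × [1 − (1+0.086)^−4] / 0.086 = 6209.90210
Perpetuity value at year 4: £39,200.00 / 0.086 = 455813.95349
PV of perpetuity: 455813.95349 / (1+0.086)^4 = 327693.86806
Total PV = 6209.90210 + 327693.86806 = 333903.77016

£333903.77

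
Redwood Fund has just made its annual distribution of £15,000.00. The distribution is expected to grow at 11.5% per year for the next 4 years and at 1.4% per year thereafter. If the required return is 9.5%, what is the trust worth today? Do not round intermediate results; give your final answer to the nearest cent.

£264667.39

D_1 = 16725.00000
D_2 = 18648.37500
D_3 = 20792.93813
D_4 = 23184.12601
Terminal value at year 4: TV = D_4×(1+g_2)/(r−g_2) = 23508.70377/0.081 = 290230.91078
P_0 = D_1/(1+r)^1 + D_2/(1+r)^2 + D_3/(1+r)^3 + D_4/(1+r)^4 + TV/(1+r)^4
    = 15273.97260 + 15552.94927 + 15837.02140 + 16126.28207 + 201877.16072 = 264667.38606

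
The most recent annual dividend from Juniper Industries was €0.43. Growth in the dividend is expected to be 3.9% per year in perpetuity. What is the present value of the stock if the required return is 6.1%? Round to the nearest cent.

€20.31

D₁ = D₀ × (1 + g) = €0.43 × 1.039 = €0.4468
Growing perpetuity: P = D₁ / (r − g) = €0.4468 / (0.061 − 0.039) = €20.31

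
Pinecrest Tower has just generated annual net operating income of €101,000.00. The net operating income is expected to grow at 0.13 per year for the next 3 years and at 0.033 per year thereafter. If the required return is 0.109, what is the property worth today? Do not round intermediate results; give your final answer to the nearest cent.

D_1 = 114130.00000
D_2 = 128966.90000
D_3 = 145732.59700
Terminal value at year 3: TV = D_3×(1+g_2)/(r−g_2) = 150541.77270/0.076 = 1980812.79870
P_0 = D_1/(1+r)^1 + D_2/(1+r)^2 + D_3/(1+r)^3 + TV/(1+r)^3
    = 102912.53381 + 104861.28333 + 106846.93432 + 1452274.77831 = 1766895.52977

€1766895.53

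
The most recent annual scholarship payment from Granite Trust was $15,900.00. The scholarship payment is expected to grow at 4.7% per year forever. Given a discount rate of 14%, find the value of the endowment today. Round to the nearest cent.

$179003.23

D₁ = D₀ × (1 + g) = $15,900.00 × 1.047 = $16,647.3000
Growing perpetuity: P = D₁ / (r − g) = $16,647.3000 / (0.14 − 0.047) = $179,003.23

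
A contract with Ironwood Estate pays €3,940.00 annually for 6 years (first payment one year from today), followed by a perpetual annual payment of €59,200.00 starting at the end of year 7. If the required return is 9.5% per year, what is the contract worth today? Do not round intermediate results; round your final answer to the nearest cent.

PV of 6-year annuity: €3,940.00 × [1 − (1+0.095)^−6] / 0.095 = 17414.11198
Perpetuity value at year 6: €59,200.00 / 0.095 = 623157.89474
PV of perpetuity: 623157.89474 / (1+0.095)^6 = 361504.23249
Total PV = 17414.11198 + 361504.23249 = 378918.34447

€378918.34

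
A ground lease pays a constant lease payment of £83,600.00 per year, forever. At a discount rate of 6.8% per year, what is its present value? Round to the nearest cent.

Level perpetuity: PV = C / r = £83,600.00 / 0.068 = £1,229,411.76

£1229411.76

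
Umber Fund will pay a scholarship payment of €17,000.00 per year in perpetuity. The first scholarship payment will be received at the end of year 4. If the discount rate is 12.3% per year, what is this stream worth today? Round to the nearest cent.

€97589.83

Value at end of year 3: C / r = €17,000.00 / 0.123 = €138,211.3821
Discount to today: PV = €138,211.3821 / (1 + 0.123)^3 = €138,211.3821 / 1.416248 = €97,589.83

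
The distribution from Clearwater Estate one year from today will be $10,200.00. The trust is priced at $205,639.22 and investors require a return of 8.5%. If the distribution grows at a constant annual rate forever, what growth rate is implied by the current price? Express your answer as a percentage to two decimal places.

P = D₁/(r−g) ⇒ g = r − D₁/P = 0.085 − $10,200.00/$205,639.22 = 0.035399

3.54%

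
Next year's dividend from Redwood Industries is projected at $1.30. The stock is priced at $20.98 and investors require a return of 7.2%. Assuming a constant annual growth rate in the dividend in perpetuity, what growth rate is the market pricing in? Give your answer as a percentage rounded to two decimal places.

1.00%

P = D₁/(r−g) ⇒ g = r − D₁/P = 0.072 − $1.30/$20.98 = 0.010036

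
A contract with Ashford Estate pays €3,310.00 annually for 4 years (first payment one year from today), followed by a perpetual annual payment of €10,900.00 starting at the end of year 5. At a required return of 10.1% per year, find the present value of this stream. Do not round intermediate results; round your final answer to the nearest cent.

€83913.50

PV of 4-year annuity: €3,310.00 × [1 − (1+0.101)^−4] / 0.101 = 10469.58229
Perpetuity value at year 4: €10,900.00 / 0.101 = 107920.79208
PV of perpetuity: 107920.79208 / (1+0.101)^4 = 73443.91990
Total PV = 10469.58229 + 73443.91990 = 83913.50218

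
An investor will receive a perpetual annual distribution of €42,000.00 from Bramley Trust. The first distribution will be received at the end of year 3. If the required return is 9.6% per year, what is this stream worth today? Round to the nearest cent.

€364214.26

Value at end of year 2: C / r = €42,000.00 / 0.096 = €437,500.0000
Discount to today: PV = €437,500.0000 / (1 + 0.096)^2 = €437,500.0000 / 1.201216 = €364,214.26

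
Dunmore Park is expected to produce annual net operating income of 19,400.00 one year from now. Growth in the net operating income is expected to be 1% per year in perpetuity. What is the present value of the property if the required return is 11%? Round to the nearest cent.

Growing perpetuity: P = D₁ / (r − g) = 19,400.0000 / (0.11 − 0.01) = 194,000.00

194000.00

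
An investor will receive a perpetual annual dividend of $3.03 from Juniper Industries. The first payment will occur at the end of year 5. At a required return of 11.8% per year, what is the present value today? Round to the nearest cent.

Value at end of year 4: C / r = $3.03 / 0.118 = $25.6780
Discount to today: PV = $25.6780 / (1 + 0.118)^4 = $25.6780 / 1.562310 = $16.44

$16.44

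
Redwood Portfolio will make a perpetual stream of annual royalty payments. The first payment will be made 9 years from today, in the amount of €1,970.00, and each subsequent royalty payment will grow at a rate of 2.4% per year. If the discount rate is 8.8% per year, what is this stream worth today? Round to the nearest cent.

Value at end of year 8: C₁ / (r − g) = €1,970.00 / (0.088 − 0.024) = €30,781.2500
Discount to today: PV = €30,781.2500 / (1 + 0.088)^8 = €30,781.2500 / 1.963501 = €15,676.72

€15676.72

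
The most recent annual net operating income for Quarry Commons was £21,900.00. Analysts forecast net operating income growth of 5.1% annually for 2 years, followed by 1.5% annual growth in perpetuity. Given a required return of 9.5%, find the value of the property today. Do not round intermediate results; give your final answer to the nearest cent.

£297170.25

D_1 = 23016.90000
D_2 = 24190.76190
Terminal value at year 2: TV = D_2×(1+g_2)/(r−g_2) = 24553.62333/0.08 = 306920.29161
P_0 = D_1/(1+r)^1 + D_2/(1+r)^2 + TV/(1+r)^2
    = 21020.00000 + 20175.36073 + 255974.88927 = 297170.25000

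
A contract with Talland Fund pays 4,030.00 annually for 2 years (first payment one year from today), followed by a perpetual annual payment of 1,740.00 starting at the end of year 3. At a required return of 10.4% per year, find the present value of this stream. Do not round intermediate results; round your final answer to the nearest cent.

PV of 2-year annuity: 4,030.00 × [1 − (1+0.104)^−2] / 0.104 = 6956.84993
Perpetuity value at year 2: 1,740.00 / 0.104 = 16730.76923
PV of perpetuity: 16730.76923 / (1+0.104)^2 = 13727.06728
Total PV = 6956.84993 + 13727.06728 = 20683.91720

20683.92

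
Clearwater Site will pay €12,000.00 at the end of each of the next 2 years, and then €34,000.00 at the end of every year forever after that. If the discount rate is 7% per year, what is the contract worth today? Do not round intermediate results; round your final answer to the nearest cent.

€445937.89

PV of 2-year annuity: €12,000.00 × [1 − (1+0.07)^−2] / 0.07 = 21696.21801
Perpetuity value at year 2: €34,000.00 / 0.07 = 485714.28571
PV of perpetuity: 485714.28571 / (1+0.07)^2 = 424241.66802
Total PV = 21696.21801 + 424241.66802 = 445937.88603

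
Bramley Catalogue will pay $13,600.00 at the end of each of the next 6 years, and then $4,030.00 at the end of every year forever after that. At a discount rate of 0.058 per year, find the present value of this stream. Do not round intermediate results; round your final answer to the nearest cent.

$116838.72

PV of 6-year annuity: $13,600.00 × [1 − (1+0.058)^−6] / 0.058 = 67297.91296
Perpetuity value at year 6: $4,030.00 / 0.058 = 69482.75862
PV of perpetuity: 69482.75862 / (1+0.058)^6 = 49540.80353
Total PV = 67297.91296 + 49540.80353 = 116838.71649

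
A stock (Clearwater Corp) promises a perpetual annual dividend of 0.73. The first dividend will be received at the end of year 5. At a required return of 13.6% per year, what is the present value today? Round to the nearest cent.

3.22

Value at end of year 4: C / r = 0.73 / 0.136 = 5.3676
Discount to today: PV = 5.3676 / (1 + 0.136)^4 = 5.3676 / 1.665380 = 3.22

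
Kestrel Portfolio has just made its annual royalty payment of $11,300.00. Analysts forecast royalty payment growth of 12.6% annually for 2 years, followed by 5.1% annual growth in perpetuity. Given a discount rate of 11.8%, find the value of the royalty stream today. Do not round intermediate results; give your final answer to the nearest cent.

$202647.23

D_1 = 12723.80000
D_2 = 14326.99880
Terminal value at year 2: TV = D_2×(1+g_2)/(r−g_2) = 15057.67574/0.067 = 224741.42894
P_0 = D_1/(1+r)^1 + D_2/(1+r)^2 + TV/(1+r)^2
    = 11380.85868 + 11462.29595 + 179804.07524 = 202647.22986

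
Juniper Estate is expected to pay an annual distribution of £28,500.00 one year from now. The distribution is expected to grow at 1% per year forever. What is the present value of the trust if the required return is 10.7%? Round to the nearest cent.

Growing perpetuity: P = D₁ / (r − g) = £28,500.0000 / (0.107 − 0.01) = £293,814.43

£293814.43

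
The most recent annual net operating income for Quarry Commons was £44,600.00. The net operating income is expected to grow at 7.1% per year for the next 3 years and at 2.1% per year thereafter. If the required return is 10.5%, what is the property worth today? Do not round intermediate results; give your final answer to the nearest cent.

£619319.82

D_1 = 47766.60000
D_2 = 51158.02860
D_3 = 54790.24863
Terminal value at year 3: TV = D_3×(1+g_2)/(r−g_2) = 55940.84385/0.084 = 665962.42681
P_0 = D_1/(1+r)^1 + D_2/(1+r)^2 + D_3/(1+r)^3 + TV/(1+r)^3
    = 43227.69231 + 41897.60947 + 40608.45225 + 493586.06846 = 619319.82249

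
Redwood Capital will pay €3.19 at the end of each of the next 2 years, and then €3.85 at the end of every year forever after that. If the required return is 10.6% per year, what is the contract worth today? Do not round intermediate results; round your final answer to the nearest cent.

PV of 2-year annuity: €3.19 × [1 − (1+0.106)^−2] / 0.106 = 5.49210
Perpetuity value at year 2: €3.85 / 0.106 = 36.32075
PV of perpetuity: 36.32075 / (1+0.106)^2 = 29.69235
Total PV = 5.49210 + 29.69235 = 35.18446

€35.18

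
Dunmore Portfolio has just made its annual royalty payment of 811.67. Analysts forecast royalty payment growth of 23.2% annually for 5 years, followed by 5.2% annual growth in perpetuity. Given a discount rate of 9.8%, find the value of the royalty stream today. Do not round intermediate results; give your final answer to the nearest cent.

D_1 = 999.97744
D_2 = 1231.97221
D_3 = 1517.78976
D_4 = 1869.91698
D_5 = 2303.73772
Terminal value at year 5: TV = D_5×(1+g_2)/(r−g_2) = 2423.53208/0.046 = 52685.48007
P_0 = D_1/(1+r)^1 + D_2/(1+r)^2 + D_3/(1+r)^3 + D_4/(1+r)^4 + D_5/(1+r)^5 + TV/(1+r)^5
    = 910.72627 + 1021.87137 + 1146.58062 + 1286.50940 + 1443.51511 + 33012.56285 = 38821.76562

38821.77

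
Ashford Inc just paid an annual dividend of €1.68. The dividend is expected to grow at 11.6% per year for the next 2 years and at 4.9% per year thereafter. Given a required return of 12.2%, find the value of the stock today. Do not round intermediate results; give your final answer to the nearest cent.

€27.22

D_1 = 1.87488
D_2 = 2.09237
Terminal value at year 2: TV = D_2×(1+g_2)/(r−g_2) = 2.19489/0.073 = 30.06701
P_0 = D_1/(1+r)^1 + D_2/(1+r)^2 + TV/(1+r)^2
    = 1.67102 + 1.66208 + 23.88386 = 27.21696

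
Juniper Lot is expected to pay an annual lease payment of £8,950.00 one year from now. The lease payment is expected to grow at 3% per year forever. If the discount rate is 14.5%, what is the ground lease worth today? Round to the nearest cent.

Growing perpetuity: P = D₁ / (r − g) = £8,950.0000 / (0.145 − 0.03) = £77,826.09

£77826.09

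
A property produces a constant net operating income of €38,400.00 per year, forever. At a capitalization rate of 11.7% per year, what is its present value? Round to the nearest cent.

Level perpetuity: PV = C / r = €38,400.00 / 0.117 = €328,205.13

€328205.13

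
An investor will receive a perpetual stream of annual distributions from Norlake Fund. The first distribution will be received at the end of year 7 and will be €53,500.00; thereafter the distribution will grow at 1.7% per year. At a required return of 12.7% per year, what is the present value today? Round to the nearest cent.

Value at end of year 6: C₁ / (r − g) = €53,500.00 / (0.127 − 0.017) = €486,363.6364
Discount to today: PV = €486,363.6364 / (1 + 0.127)^6 = €486,363.6364 / 2.049007 = €237,365.50

€237365.50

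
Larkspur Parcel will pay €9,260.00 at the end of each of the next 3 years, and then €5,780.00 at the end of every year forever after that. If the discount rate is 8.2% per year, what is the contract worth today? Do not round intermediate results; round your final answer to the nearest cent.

€79423.84

PV of 3-year annuity: €9,260.00 × [1 − (1+0.082)^−3] / 0.082 = 23778.05999
Perpetuity value at year 3: €5,780.00 / 0.082 = 70487.80488
PV of perpetuity: 70487.80488 / (1+0.082)^3 = 55645.77607
Total PV = 23778.05999 + 55645.77607 = 79423.83606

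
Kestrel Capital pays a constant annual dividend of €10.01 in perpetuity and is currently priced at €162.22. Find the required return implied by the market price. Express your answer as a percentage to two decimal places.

6.17%

P = C/r ⇒ r = C/P = €10.01/€162.22 = 0.061706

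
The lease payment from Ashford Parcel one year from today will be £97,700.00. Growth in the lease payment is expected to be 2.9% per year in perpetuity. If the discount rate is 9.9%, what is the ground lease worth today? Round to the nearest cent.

£1395714.29

Growing perpetuity: P = D₁ / (r − g) = £97,700.0000 / (0.099 − 0.029) = £1,395,714.29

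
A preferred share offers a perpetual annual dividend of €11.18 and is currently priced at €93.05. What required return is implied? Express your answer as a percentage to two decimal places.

P = C/r ⇒ r = C/P = €11.18/€93.05 = 0.120150

12.02%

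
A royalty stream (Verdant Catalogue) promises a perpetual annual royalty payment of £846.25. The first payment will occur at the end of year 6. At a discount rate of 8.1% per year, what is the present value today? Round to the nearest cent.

£7077.59

Value at end of year 5: C / r = £846.25 / 0.081 = £10,447.5309
Discount to today: PV = £10,447.5309 / (1 + 0.081)^5 = £10,447.5309 / 1.476143 = £7,077.59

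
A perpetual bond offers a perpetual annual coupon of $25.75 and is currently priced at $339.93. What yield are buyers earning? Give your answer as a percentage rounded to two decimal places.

P = C/r ⇒ r = C/P = $25.75/$339.93 = 0.075751

7.58%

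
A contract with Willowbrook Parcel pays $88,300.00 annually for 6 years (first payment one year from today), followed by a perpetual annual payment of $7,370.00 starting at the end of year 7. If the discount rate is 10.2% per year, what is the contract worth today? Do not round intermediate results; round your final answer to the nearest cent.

PV of 6-year annuity: $88,300.00 × [1 − (1+0.102)^−6] / 0.102 = 382325.98871
Perpetuity value at year 6: $7,370.00 / 0.102 = 72254.90196
PV of perpetuity: 72254.90196 / (1+0.102)^6 = 40343.88795
Total PV = 382325.98871 + 40343.88795 = 422669.87666

$422669.88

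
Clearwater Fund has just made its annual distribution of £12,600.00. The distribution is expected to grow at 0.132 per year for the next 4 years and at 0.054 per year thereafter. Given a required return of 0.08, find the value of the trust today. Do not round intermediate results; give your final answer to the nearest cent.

£673259.35

D_1 = 14263.20000
D_2 = 16145.94240
D_3 = 18277.20680
D_4 = 20689.79809
Terminal value at year 4: TV = D_4×(1+g_2)/(r−g_2) = 21807.04719/0.026 = 838732.58427
P_0 = D_1/(1+r)^1 + D_2/(1+r)^2 + D_3/(1+r)^3 + D_4/(1+r)^4 + TV/(1+r)^4
    = 13206.66667 + 13842.54321 + 14509.03603 + 15207.61925 + 616493.48795 = 673259.35311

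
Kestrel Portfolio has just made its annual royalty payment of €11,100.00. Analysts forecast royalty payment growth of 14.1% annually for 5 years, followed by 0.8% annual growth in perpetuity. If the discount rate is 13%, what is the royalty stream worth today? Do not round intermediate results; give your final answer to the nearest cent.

€153405.05

D_1 = 12665.10000
D_2 = 14450.87910
D_3 = 16488.45305
D_4 = 18813.32493
D_5 = 21466.00375
Terminal value at year 5: TV = D_5×(1+g_2)/(r−g_2) = 21637.73178/0.122 = 177358.45721
P_0 = D_1/(1+r)^1 + D_2/(1+r)^2 + D_3/(1+r)^3 + D_4/(1+r)^4 + D_5/(1+r)^5 + TV/(1+r)^5
    = 11208.05310 + 11317.15804 + 11427.32506 + 11538.56451 + 11650.88682 + 96263.06488 = 153405.05242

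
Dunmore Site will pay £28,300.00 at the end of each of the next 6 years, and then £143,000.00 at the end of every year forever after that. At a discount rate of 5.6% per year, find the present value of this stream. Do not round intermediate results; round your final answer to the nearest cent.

PV of 6-year annuity: £28,300.00 × [1 − (1+0.056)^−6] / 0.056 = 140926.48977
Perpetuity value at year 6: £143,000.00 / 0.056 = 2553571.42857
PV of perpetuity: 2553571.42857 / (1+0.056)^6 = 1841469.37780
Total PV = 140926.48977 + 1841469.37780 = 1982395.86757

£1982395.87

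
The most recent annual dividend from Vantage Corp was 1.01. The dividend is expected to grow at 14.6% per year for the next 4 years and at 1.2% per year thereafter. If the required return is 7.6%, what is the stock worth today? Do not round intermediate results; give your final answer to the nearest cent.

25.29

D_1 = 1.15746
D_2 = 1.32645
D_3 = 1.52011
D_4 = 1.74205
Terminal value at year 4: TV = D_4×(1+g_2)/(r−g_2) = 1.76295/0.064 = 27.54612
P_0 = D_1/(1+r)^1 + D_2/(1+r)^2 + D_3/(1+r)^3 + D_4/(1+r)^4 + TV/(1+r)^4
    = 1.07571 + 1.14569 + 1.22022 + 1.29960 + 20.54997 = 25.29119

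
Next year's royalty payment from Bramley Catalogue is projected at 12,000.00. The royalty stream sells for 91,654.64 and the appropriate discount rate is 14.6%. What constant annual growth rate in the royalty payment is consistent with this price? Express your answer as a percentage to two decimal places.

1.51%

P = D₁/(r−g) ⇒ g = r − D₁/P = 0.146 − 12,000.00/91,654.64 = 0.015074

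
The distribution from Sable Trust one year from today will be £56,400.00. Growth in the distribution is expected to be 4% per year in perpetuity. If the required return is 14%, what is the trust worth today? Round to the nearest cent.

Growing perpetuity: P = D₁ / (r − g) = £56,400.0000 / (0.14 − 0.04) = £564,000.00

£564000.00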